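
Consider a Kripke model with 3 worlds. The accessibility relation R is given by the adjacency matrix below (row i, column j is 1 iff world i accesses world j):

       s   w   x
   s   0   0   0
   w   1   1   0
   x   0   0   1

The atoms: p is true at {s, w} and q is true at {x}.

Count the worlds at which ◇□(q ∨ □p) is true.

s: no successors, so ◇□(q ∨ □p) fails. ✗
w: successors {s, w}; □(q ∨ □p) there: s:T, w:T. ✓
x: successors {x}; □(q ∨ □p) there: x:T. ✓
Satisfying worlds: {w, x}.

2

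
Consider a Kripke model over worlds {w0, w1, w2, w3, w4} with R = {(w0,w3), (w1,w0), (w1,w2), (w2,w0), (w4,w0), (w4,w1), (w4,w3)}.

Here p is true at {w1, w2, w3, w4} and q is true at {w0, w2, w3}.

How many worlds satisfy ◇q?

w0: successors {w3}; q there: w3:T. ✓
w1: successors {w0, w2}; q there: w0:T, w2:T. ✓
w2: successors {w0}; q there: w0:T. ✓
w3: no successors, so ◇q fails. ✗
w4: successors {w0, w1, w3}; q there: w0:T, w1:F, w3:T. ✓
Satisfying worlds: {w0, w1, w2, w4}.

4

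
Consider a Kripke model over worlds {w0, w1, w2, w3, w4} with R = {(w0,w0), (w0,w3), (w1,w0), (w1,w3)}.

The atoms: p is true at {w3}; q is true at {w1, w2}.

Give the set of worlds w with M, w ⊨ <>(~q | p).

{w0, w1}

w0: successors {w0, w3}; ~q | p there: w0:T, w3:T. ✓
w1: successors {w0, w3}; ~q | p there: w0:T, w3:T. ✓
w2: no successors, so <>(~q | p) fails. ✗
w3: no successors, so <>(~q | p) fails. ✗
w4: no successors, so <>(~q | p) fails. ✗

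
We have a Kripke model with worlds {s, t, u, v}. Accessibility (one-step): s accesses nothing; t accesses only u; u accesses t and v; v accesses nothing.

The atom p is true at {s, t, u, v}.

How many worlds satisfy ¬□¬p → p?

4

s: ¬□¬p is F, p is T. ✓
t: ¬□¬p is T, p is T. ✓
u: ¬□¬p is T, p is T. ✓
v: ¬□¬p is F, p is T. ✓
Satisfying worlds: {s, t, u, v}.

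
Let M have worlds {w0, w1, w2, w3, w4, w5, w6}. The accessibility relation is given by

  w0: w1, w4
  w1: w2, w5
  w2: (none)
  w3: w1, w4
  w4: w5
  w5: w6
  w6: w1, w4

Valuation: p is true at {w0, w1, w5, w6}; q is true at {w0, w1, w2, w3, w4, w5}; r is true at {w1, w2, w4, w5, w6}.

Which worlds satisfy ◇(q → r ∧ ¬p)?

{w0, w1, w3, w5, w6}

w0: successors {w1, w4}; q → r ∧ ¬p there: w1:F, w4:T. ✓
w1: successors {w2, w5}; q → r ∧ ¬p there: w2:T, w5:F. ✓
w2: no successors, so ◇(q → r ∧ ¬p) fails. ✗
w3: successors {w1, w4}; q → r ∧ ¬p there: w1:F, w4:T. ✓
w4: successors {w5}; q → r ∧ ¬p there: w5:F. ✗
w5: successors {w6}; q → r ∧ ¬p there: w6:T. ✓
w6: successors {w1, w4}; q → r ∧ ¬p there: w1:F, w4:T. ✓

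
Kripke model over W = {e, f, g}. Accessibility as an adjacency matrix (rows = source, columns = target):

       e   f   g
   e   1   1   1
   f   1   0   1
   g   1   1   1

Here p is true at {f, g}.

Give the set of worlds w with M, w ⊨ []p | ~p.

{e}

e: []p is F, ~p is T. ✓
f: []p is F, ~p is F. ✗
g: []p is F, ~p is F. ✗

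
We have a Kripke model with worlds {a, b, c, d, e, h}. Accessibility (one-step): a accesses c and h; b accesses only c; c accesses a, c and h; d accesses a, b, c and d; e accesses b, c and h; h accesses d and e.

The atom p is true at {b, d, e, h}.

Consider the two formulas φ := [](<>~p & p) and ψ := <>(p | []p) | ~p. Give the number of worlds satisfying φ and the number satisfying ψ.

For [](<>~p & p):
a: successors {c, h}; <>~p & p there: c:F, h:F. ✗
b: successors {c}; <>~p & p there: c:F. ✗
c: successors {a, c, h}; <>~p & p there: a:F, c:F, h:F. ✗
d: successors {a, b, c, d}; <>~p & p there: a:F, b:T, c:F, d:T. ✗
e: successors {b, c, h}; <>~p & p there: b:T, c:F, h:F. ✗
h: successors {d, e}; <>~p & p there: d:T, e:T. ✓
— 1 world.
For <>(p | []p) | ~p:
a: <>(p | []p) is T, ~p is T. ✓
b: <>(p | []p) is F, ~p is F. ✗
c: <>(p | []p) is T, ~p is T. ✓
d: <>(p | []p) is T, ~p is F. ✓
e: <>(p | []p) is T, ~p is F. ✓
h: <>(p | []p) is T, ~p is F. ✓
— 5 worlds.

1 and 5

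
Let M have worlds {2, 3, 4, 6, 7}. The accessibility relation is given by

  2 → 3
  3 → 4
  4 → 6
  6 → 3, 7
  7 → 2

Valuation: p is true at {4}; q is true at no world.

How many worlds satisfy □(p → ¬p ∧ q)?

2: successors {3}; p → ¬p ∧ q there: 3:T. ✓
3: successors {4}; p → ¬p ∧ q there: 4:F. ✗
4: successors {6}; p → ¬p ∧ q there: 6:T. ✓
6: successors {3, 7}; p → ¬p ∧ q there: 3:T, 7:T. ✓
7: successors {2}; p → ¬p ∧ q there: 2:T. ✓
Satisfying worlds: {2, 4, 6, 7}.

4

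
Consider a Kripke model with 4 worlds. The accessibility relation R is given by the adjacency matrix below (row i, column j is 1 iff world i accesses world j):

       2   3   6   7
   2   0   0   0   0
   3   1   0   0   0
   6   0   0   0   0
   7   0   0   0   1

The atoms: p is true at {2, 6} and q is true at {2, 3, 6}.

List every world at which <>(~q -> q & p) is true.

2: no successors, so <>(~q -> q & p) fails. ✗
3: successors {2}; ~q -> q & p there: 2:T. ✓
6: no successors, so <>(~q -> q & p) fails. ✗
7: successors {7}; ~q -> q & p there: 7:F. ✗

{3}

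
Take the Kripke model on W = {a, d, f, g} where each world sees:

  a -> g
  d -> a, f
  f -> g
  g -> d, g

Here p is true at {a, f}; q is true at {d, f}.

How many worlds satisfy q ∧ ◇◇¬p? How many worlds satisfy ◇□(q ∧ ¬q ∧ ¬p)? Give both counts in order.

2 and 0

For q ∧ ◇◇¬p:
a: q is F, ◇◇¬p is T. ✗
d: q is T, ◇◇¬p is T. ✓
f: q is T, ◇◇¬p is T. ✓
g: q is F, ◇◇¬p is T. ✗
— 2 worlds.
For ◇□(q ∧ ¬q ∧ ¬p):
a: successors {g}; □(q ∧ ¬q ∧ ¬p) there: g:F. ✗
d: successors {a, f}; □(q ∧ ¬q ∧ ¬p) there: a:F, f:F. ✗
f: successors {g}; □(q ∧ ¬q ∧ ¬p) there: g:F. ✗
g: successors {d, g}; □(q ∧ ¬q ∧ ¬p) there: d:F, g:F. ✗
— 0 worlds.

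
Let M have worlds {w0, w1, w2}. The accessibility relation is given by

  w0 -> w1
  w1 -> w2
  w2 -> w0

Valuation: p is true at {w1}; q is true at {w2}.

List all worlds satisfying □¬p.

{w1, w2}

w0: successors {w1}; ¬p there: w1:F. ✗
w1: successors {w2}; ¬p there: w2:T. ✓
w2: successors {w0}; ¬p there: w0:T. ✓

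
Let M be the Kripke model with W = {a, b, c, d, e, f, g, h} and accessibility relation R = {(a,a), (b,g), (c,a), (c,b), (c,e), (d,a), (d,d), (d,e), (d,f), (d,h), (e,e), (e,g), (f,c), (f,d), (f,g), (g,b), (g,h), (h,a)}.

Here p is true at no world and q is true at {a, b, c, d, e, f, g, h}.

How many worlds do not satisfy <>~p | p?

a: <>~p is T, p is F. ✓
b: <>~p is T, p is F. ✓
c: <>~p is T, p is F. ✓
d: <>~p is T, p is F. ✓
e: <>~p is T, p is F. ✓
f: <>~p is T, p is F. ✓
g: <>~p is T, p is F. ✓
h: <>~p is T, p is F. ✓
Satisfying worlds: {a, b, c, d, e, f, g, h}.
So <>~p | p fails at the other 0 worlds.

0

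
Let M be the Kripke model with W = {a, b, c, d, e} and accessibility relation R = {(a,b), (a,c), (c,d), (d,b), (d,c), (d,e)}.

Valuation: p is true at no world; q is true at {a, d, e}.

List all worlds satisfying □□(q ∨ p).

a: successors {b, c}; □(q ∨ p) there: b:T, c:T. ✓
b: no successors, so □□(q ∨ p) holds vacuously. ✓
c: successors {d}; □(q ∨ p) there: d:F. ✗
d: successors {b, c, e}; □(q ∨ p) there: b:T, c:T, e:T. ✓
e: no successors, so □□(q ∨ p) holds vacuously. ✓

{a, b, d, e}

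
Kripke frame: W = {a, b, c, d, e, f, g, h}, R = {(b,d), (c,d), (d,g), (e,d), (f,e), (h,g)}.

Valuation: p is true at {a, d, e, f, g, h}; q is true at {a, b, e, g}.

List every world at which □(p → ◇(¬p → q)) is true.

{a, b, c, e, f, g}

a: no successors, so □(p → ◇(¬p → q)) holds vacuously. ✓
b: successors {d}; p → ◇(¬p → q) there: d:T. ✓
c: successors {d}; p → ◇(¬p → q) there: d:T. ✓
d: successors {g}; p → ◇(¬p → q) there: g:F. ✗
e: successors {d}; p → ◇(¬p → q) there: d:T. ✓
f: successors {e}; p → ◇(¬p → q) there: e:T. ✓
g: no successors, so □(p → ◇(¬p → q)) holds vacuously. ✓
h: successors {g}; p → ◇(¬p → q) there: g:F. ✗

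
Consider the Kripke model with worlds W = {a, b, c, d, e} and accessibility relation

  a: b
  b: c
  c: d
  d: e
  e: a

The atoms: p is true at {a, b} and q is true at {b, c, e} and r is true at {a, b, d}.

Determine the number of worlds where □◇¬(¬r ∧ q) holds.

a: successors {b}; ◇¬(¬r ∧ q) there: b:F. ✗
b: successors {c}; ◇¬(¬r ∧ q) there: c:T. ✓
c: successors {d}; ◇¬(¬r ∧ q) there: d:F. ✗
d: successors {e}; ◇¬(¬r ∧ q) there: e:T. ✓
e: successors {a}; ◇¬(¬r ∧ q) there: a:T. ✓
Satisfying worlds: {b, d, e}.

3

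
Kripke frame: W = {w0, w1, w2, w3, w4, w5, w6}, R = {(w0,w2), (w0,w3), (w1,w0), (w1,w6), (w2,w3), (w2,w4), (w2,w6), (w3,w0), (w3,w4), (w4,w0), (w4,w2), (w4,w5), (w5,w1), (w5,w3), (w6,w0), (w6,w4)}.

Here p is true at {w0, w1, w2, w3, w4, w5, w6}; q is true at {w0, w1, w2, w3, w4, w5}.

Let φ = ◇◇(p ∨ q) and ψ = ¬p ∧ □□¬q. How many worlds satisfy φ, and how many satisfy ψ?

For ◇◇(p ∨ q):
w0: successors {w2, w3}; ◇(p ∨ q) there: w2:T, w3:T. ✓
w1: successors {w0, w6}; ◇(p ∨ q) there: w0:T, w6:T. ✓
w2: successors {w3, w4, w6}; ◇(p ∨ q) there: w3:T, w4:T, w6:T. ✓
w3: successors {w0, w4}; ◇(p ∨ q) there: w0:T, w4:T. ✓
w4: successors {w0, w2, w5}; ◇(p ∨ q) there: w0:T, w2:T, w5:T. ✓
w5: successors {w1, w3}; ◇(p ∨ q) there: w1:T, w3:T. ✓
w6: successors {w0, w4}; ◇(p ∨ q) there: w0:T, w4:T. ✓
— 7 worlds.
For ¬p ∧ □□¬q:
w0: ¬p is F, □□¬q is F. ✗
w1: ¬p is F, □□¬q is F. ✗
w2: ¬p is F, □□¬q is F. ✗
w3: ¬p is F, □□¬q is F. ✗
w4: ¬p is F, □□¬q is F. ✗
w5: ¬p is F, □□¬q is F. ✗
w6: ¬p is F, □□¬q is F. ✗
— 0 worlds.

7 and 0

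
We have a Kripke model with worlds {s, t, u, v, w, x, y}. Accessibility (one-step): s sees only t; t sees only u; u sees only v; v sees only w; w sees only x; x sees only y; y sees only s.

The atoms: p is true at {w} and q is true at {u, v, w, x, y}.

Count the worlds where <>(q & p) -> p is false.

1

s: <>(q & p) is F, p is F. ✓
t: <>(q & p) is F, p is F. ✓
u: <>(q & p) is F, p is F. ✓
v: <>(q & p) is T, p is F. ✗
w: <>(q & p) is F, p is T. ✓
x: <>(q & p) is F, p is F. ✓
y: <>(q & p) is F, p is F. ✓
Satisfying worlds: {s, t, u, w, x, y}.
So <>(q & p) -> p fails at the other 1 world.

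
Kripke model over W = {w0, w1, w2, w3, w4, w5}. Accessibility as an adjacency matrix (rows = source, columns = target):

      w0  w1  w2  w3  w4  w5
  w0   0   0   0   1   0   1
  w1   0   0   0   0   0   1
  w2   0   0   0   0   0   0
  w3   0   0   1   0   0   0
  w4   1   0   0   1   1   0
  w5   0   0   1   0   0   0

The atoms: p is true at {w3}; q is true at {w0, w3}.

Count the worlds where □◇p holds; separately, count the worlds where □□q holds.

1 and 3

For □◇p:
w0: successors {w3, w5}; ◇p there: w3:F, w5:F. ✗
w1: successors {w5}; ◇p there: w5:F. ✗
w2: no successors, so □◇p holds vacuously. ✓
w3: successors {w2}; ◇p there: w2:F. ✗
w4: successors {w0, w3, w4}; ◇p there: w0:T, w3:F, w4:T. ✗
w5: successors {w2}; ◇p there: w2:F. ✗
— 1 world.
For □□q:
w0: successors {w3, w5}; □q there: w3:F, w5:F. ✗
w1: successors {w5}; □q there: w5:F. ✗
w2: no successors, so □□q holds vacuously. ✓
w3: successors {w2}; □q there: w2:T. ✓
w4: successors {w0, w3, w4}; □q there: w0:F, w3:F, w4:F. ✗
w5: successors {w2}; □q there: w2:T. ✓
— 3 worlds.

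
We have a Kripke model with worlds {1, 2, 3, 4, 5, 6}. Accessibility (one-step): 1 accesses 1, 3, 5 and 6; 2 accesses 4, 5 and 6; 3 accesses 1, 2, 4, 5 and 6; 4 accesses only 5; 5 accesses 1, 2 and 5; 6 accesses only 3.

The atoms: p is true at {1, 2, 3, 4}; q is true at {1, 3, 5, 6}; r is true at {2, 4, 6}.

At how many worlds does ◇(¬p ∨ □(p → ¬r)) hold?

5

1: successors {1, 3, 5, 6}; ¬p ∨ □(p → ¬r) there: 1:T, 3:F, 5:T, 6:T. ✓
2: successors {4, 5, 6}; ¬p ∨ □(p → ¬r) there: 4:T, 5:T, 6:T. ✓
3: successors {1, 2, 4, 5, 6}; ¬p ∨ □(p → ¬r) there: 1:T, 2:F, 4:T, 5:T, 6:T. ✓
4: successors {5}; ¬p ∨ □(p → ¬r) there: 5:T. ✓
5: successors {1, 2, 5}; ¬p ∨ □(p → ¬r) there: 1:T, 2:F, 5:T. ✓
6: successors {3}; ¬p ∨ □(p → ¬r) there: 3:F. ✗
Satisfying worlds: {1, 2, 3, 4, 5}.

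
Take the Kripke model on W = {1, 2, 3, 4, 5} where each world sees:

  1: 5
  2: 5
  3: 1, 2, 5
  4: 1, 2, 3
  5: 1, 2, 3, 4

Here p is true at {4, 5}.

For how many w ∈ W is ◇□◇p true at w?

3

1: successors {5}; □◇p there: 5:F. ✗
2: successors {5}; □◇p there: 5:F. ✗
3: successors {1, 2, 5}; □◇p there: 1:T, 2:T, 5:F. ✓
4: successors {1, 2, 3}; □◇p there: 1:T, 2:T, 3:T. ✓
5: successors {1, 2, 3, 4}; □◇p there: 1:T, 2:T, 3:T, 4:T. ✓
Satisfying worlds: {3, 4, 5}.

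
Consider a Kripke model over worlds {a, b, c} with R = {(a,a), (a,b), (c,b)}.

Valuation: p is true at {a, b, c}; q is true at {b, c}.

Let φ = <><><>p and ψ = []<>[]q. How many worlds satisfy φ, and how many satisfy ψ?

For <><><>p:
a: successors {a, b}; <><>p there: a:T, b:F. ✓
b: no successors, so <><><>p fails. ✗
c: successors {b}; <><>p there: b:F. ✗
— 1 world.
For []<>[]q:
a: successors {a, b}; <>[]q there: a:T, b:F. ✗
b: no successors, so []<>[]q holds vacuously. ✓
c: successors {b}; <>[]q there: b:F. ✗
— 1 world.

1 and 1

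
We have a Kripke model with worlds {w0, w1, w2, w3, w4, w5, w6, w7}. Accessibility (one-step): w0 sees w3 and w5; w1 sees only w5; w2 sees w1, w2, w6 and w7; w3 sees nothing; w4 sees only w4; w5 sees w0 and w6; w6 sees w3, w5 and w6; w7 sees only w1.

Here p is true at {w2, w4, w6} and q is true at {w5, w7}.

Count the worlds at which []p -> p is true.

7

w0: []p is F, p is F. ✓
w1: []p is F, p is F. ✓
w2: []p is F, p is T. ✓
w3: []p is T, p is F. ✗
w4: []p is T, p is T. ✓
w5: []p is F, p is F. ✓
w6: []p is F, p is T. ✓
w7: []p is F, p is F. ✓
Satisfying worlds: {w0, w1, w2, w4, w5, w6, w7}.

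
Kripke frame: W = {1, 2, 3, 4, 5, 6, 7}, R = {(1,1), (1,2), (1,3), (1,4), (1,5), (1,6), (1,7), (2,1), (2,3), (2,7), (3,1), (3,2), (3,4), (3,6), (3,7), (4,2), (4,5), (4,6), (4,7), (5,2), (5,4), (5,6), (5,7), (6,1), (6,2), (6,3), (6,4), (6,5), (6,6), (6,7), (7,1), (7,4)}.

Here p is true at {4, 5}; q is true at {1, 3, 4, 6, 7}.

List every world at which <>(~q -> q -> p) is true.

1: successors {1, 2, 3, 4, 5, 6, 7}; ~q -> q -> p there: 1:T, 2:T, 3:T, 4:T, 5:T, 6:T, 7:T. ✓
2: successors {1, 3, 7}; ~q -> q -> p there: 1:T, 3:T, 7:T. ✓
3: successors {1, 2, 4, 6, 7}; ~q -> q -> p there: 1:T, 2:T, 4:T, 6:T, 7:T. ✓
4: successors {2, 5, 6, 7}; ~q -> q -> p there: 2:T, 5:T, 6:T, 7:T. ✓
5: successors {2, 4, 6, 7}; ~q -> q -> p there: 2:T, 4:T, 6:T, 7:T. ✓
6: successors {1, 2, 3, 4, 5, 6, 7}; ~q -> q -> p there: 1:T, 2:T, 3:T, 4:T, 5:T, 6:T, 7:T. ✓
7: successors {1, 4}; ~q -> q -> p there: 1:T, 4:T. ✓

{1, 2, 3, 4, 5, 6, 7}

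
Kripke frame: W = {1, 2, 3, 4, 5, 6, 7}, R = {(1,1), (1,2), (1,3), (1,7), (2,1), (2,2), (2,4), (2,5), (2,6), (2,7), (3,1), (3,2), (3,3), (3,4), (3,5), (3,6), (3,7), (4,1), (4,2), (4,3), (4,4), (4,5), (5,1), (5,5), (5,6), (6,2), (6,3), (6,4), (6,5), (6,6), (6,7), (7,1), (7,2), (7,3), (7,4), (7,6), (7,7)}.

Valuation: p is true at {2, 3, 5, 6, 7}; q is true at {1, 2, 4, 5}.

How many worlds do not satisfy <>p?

0

1: successors {1, 2, 3, 7}; p there: 1:F, 2:T, 3:T, 7:T. ✓
2: successors {1, 2, 4, 5, 6, 7}; p there: 1:F, 2:T, 4:F, 5:T, 6:T, 7:T. ✓
3: successors {1, 2, 3, 4, 5, 6, 7}; p there: 1:F, 2:T, 3:T, 4:F, 5:T, 6:T, 7:T. ✓
4: successors {1, 2, 3, 4, 5}; p there: 1:F, 2:T, 3:T, 4:F, 5:T. ✓
5: successors {1, 5, 6}; p there: 1:F, 5:T, 6:T. ✓
6: successors {2, 3, 4, 5, 6, 7}; p there: 2:T, 3:T, 4:F, 5:T, 6:T, 7:T. ✓
7: successors {1, 2, 3, 4, 6, 7}; p there: 1:F, 2:T, 3:T, 4:F, 6:T, 7:T. ✓
Satisfying worlds: {1, 2, 3, 4, 5, 6, 7}.
So <>p fails at the other 0 worlds.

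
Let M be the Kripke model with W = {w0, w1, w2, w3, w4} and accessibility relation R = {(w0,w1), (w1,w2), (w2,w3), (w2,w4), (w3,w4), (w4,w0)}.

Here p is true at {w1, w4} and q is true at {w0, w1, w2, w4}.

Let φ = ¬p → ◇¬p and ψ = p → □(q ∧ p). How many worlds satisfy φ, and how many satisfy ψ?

For ¬p → ◇¬p:
w0: ¬p is T, ◇¬p is F. ✗
w1: ¬p is F, ◇¬p is T. ✓
w2: ¬p is T, ◇¬p is T. ✓
w3: ¬p is T, ◇¬p is F. ✗
w4: ¬p is F, ◇¬p is T. ✓
— 3 worlds.
For p → □(q ∧ p):
w0: p is F, □(q ∧ p) is T. ✓
w1: p is T, □(q ∧ p) is F. ✗
w2: p is F, □(q ∧ p) is F. ✓
w3: p is F, □(q ∧ p) is T. ✓
w4: p is T, □(q ∧ p) is F. ✗
— 3 worlds.

3 and 3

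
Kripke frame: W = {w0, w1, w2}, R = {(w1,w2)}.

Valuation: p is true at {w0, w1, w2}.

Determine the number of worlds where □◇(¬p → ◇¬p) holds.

w0: no successors, so □◇(¬p → ◇¬p) holds vacuously. ✓
w1: successors {w2}; ◇(¬p → ◇¬p) there: w2:F. ✗
w2: no successors, so □◇(¬p → ◇¬p) holds vacuously. ✓
Satisfying worlds: {w0, w2}.

2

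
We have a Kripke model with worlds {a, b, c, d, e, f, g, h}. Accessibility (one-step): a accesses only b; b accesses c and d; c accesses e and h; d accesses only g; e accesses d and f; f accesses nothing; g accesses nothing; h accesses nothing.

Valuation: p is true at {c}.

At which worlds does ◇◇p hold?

{a}

a: successors {b}; ◇p there: b:T. ✓
b: successors {c, d}; ◇p there: c:F, d:F. ✗
c: successors {e, h}; ◇p there: e:F, h:F. ✗
d: successors {g}; ◇p there: g:F. ✗
e: successors {d, f}; ◇p there: d:F, f:F. ✗
f: no successors, so ◇◇p fails. ✗
g: no successors, so ◇◇p fails. ✗
h: no successors, so ◇◇p fails. ✗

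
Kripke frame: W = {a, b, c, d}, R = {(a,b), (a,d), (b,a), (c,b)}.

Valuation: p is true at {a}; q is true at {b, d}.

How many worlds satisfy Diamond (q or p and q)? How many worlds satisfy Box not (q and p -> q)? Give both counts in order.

2 and 1

For Diamond (q or p and q):
a: successors {b, d}; q or p and q there: b:T, d:T. ✓
b: successors {a}; q or p and q there: a:F. ✗
c: successors {b}; q or p and q there: b:T. ✓
d: no successors, so Diamond (q or p and q) fails. ✗
— 2 worlds.
For Box not (q and p -> q):
a: successors {b, d}; not (q and p -> q) there: b:F, d:F. ✗
b: successors {a}; not (q and p -> q) there: a:F. ✗
c: successors {b}; not (q and p -> q) there: b:F. ✗
d: no successors, so Box not (q and p -> q) holds vacuously. ✓
— 1 world.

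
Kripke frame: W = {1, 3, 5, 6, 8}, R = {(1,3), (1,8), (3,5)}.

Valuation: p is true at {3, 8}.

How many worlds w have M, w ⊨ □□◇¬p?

4

1: successors {3, 8}; □◇¬p there: 3:F, 8:T. ✗
3: successors {5}; □◇¬p there: 5:T. ✓
5: no successors, so □□◇¬p holds vacuously. ✓
6: no successors, so □□◇¬p holds vacuously. ✓
8: no successors, so □□◇¬p holds vacuously. ✓
Satisfying worlds: {3, 5, 6, 8}.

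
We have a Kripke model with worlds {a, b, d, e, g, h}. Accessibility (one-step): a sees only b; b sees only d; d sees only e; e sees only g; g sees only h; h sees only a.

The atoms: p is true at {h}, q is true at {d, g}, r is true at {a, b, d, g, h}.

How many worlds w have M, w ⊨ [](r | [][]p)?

a: successors {b}; r | [][]p there: b:T. ✓
b: successors {d}; r | [][]p there: d:T. ✓
d: successors {e}; r | [][]p there: e:T. ✓
e: successors {g}; r | [][]p there: g:T. ✓
g: successors {h}; r | [][]p there: h:T. ✓
h: successors {a}; r | [][]p there: a:T. ✓
Satisfying worlds: {a, b, d, e, g, h}.

6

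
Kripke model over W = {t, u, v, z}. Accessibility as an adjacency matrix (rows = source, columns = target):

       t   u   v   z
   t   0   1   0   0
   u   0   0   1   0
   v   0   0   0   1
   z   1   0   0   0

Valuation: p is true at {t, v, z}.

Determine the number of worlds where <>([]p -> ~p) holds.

2

t: successors {u}; []p -> ~p there: u:T. ✓
u: successors {v}; []p -> ~p there: v:F. ✗
v: successors {z}; []p -> ~p there: z:F. ✗
z: successors {t}; []p -> ~p there: t:T. ✓
Satisfying worlds: {t, z}.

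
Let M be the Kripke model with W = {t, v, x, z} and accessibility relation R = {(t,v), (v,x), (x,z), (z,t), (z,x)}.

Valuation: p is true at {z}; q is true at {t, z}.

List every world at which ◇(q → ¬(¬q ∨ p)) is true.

t: successors {v}; q → ¬(¬q ∨ p) there: v:T. ✓
v: successors {x}; q → ¬(¬q ∨ p) there: x:T. ✓
x: successors {z}; q → ¬(¬q ∨ p) there: z:F. ✗
z: successors {t, x}; q → ¬(¬q ∨ p) there: t:T, x:T. ✓

{t, v, z}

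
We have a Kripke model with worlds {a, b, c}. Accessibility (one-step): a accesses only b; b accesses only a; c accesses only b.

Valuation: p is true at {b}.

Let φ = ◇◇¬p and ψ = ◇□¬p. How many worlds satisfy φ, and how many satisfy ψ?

For ◇◇¬p:
a: successors {b}; ◇¬p there: b:T. ✓
b: successors {a}; ◇¬p there: a:F. ✗
c: successors {b}; ◇¬p there: b:T. ✓
— 2 worlds.
For ◇□¬p:
a: successors {b}; □¬p there: b:T. ✓
b: successors {a}; □¬p there: a:F. ✗
c: successors {b}; □¬p there: b:T. ✓
— 2 worlds.

2 and 2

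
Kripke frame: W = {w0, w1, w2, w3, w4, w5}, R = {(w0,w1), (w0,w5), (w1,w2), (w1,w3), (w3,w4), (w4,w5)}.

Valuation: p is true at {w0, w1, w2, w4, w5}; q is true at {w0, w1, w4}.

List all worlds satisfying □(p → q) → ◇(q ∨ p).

w0: □(p → q) is F, ◇(q ∨ p) is T. ✓
w1: □(p → q) is F, ◇(q ∨ p) is T. ✓
w2: □(p → q) is T, ◇(q ∨ p) is F. ✗
w3: □(p → q) is T, ◇(q ∨ p) is T. ✓
w4: □(p → q) is F, ◇(q ∨ p) is T. ✓
w5: □(p → q) is T, ◇(q ∨ p) is F. ✗

{w0, w1, w3, w4}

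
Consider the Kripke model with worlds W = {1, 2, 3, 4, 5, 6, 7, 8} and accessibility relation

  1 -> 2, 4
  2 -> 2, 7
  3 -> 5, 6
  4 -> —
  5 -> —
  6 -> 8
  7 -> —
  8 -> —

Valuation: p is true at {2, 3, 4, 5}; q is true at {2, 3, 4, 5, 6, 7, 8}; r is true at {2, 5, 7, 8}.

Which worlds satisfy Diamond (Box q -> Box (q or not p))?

{1, 2, 3, 6}

1: successors {2, 4}; Box q -> Box (q or not p) there: 2:T, 4:T. ✓
2: successors {2, 7}; Box q -> Box (q or not p) there: 2:T, 7:T. ✓
3: successors {5, 6}; Box q -> Box (q or not p) there: 5:T, 6:T. ✓
4: no successors, so Diamond (Box q -> Box (q or not p)) fails. ✗
5: no successors, so Diamond (Box q -> Box (q or not p)) fails. ✗
6: successors {8}; Box q -> Box (q or not p) there: 8:T. ✓
7: no successors, so Diamond (Box q -> Box (q or not p)) fails. ✗
8: no successors, so Diamond (Box q -> Box (q or not p)) fails. ✗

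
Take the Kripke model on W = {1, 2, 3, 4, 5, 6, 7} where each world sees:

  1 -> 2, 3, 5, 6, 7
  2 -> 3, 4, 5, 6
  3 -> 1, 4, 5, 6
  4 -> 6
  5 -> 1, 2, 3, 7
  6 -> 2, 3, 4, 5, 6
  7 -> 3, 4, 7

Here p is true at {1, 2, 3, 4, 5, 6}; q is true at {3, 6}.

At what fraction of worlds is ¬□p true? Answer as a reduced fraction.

1: □p is F. ✓
2: □p is T. ✗
3: □p is T. ✗
4: □p is T. ✗
5: □p is F. ✓
6: □p is T. ✗
7: □p is F. ✓
That's 3 of 7 worlds, so 3/7.

3/7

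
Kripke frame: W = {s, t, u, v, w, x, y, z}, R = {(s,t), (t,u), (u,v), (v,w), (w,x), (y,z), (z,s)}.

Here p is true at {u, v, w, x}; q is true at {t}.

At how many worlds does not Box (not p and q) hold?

6

s: Box (not p and q) is T. ✗
t: Box (not p and q) is F. ✓
u: Box (not p and q) is F. ✓
v: Box (not p and q) is F. ✓
w: Box (not p and q) is F. ✓
x: Box (not p and q) is T. ✗
y: Box (not p and q) is F. ✓
z: Box (not p and q) is F. ✓
Satisfying worlds: {t, u, v, w, y, z}.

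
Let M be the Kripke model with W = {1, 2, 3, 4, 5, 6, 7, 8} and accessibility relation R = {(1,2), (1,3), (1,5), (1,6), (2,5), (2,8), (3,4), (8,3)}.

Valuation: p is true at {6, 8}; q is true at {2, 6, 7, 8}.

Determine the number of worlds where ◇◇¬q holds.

3

1: successors {2, 3, 5, 6}; ◇¬q there: 2:T, 3:T, 5:F, 6:F. ✓
2: successors {5, 8}; ◇¬q there: 5:F, 8:T. ✓
3: successors {4}; ◇¬q there: 4:F. ✗
4: no successors, so ◇◇¬q fails. ✗
5: no successors, so ◇◇¬q fails. ✗
6: no successors, so ◇◇¬q fails. ✗
7: no successors, so ◇◇¬q fails. ✗
8: successors {3}; ◇¬q there: 3:T. ✓
Satisfying worlds: {1, 2, 8}.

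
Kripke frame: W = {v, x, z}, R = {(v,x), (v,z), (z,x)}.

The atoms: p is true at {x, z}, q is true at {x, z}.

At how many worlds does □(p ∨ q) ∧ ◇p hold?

v: □(p ∨ q) is T, ◇p is T. ✓
x: □(p ∨ q) is T, ◇p is F. ✗
z: □(p ∨ q) is T, ◇p is T. ✓
Satisfying worlds: {v, z}.

2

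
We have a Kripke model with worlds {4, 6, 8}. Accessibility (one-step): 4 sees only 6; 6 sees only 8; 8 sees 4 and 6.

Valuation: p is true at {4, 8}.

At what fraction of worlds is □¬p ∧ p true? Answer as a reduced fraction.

4: □¬p is T, p is T. ✓
6: □¬p is F, p is F. ✗
8: □¬p is F, p is T. ✗
That's 1 of 3 worlds, so 1/3.

1/3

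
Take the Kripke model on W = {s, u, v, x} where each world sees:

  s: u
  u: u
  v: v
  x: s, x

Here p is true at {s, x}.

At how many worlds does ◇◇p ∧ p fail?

3

s: ◇◇p is F, p is T. ✗
u: ◇◇p is F, p is F. ✗
v: ◇◇p is F, p is F. ✗
x: ◇◇p is T, p is T. ✓
Satisfying worlds: {x}.
So ◇◇p ∧ p fails at the other 3 worlds.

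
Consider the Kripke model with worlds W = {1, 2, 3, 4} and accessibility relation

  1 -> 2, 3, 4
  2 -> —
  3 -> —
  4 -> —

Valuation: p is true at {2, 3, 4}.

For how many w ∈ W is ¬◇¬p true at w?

4

1: ◇¬p is F. ✓
2: ◇¬p is F. ✓
3: ◇¬p is F. ✓
4: ◇¬p is F. ✓
Satisfying worlds: {1, 2, 3, 4}.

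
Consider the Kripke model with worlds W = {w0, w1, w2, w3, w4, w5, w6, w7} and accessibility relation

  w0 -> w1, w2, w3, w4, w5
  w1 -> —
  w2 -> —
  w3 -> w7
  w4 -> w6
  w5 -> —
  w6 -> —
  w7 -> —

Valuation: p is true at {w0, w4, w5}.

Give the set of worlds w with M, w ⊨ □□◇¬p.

{w1, w2, w3, w4, w5, w6, w7}

w0: successors {w1, w2, w3, w4, w5}; □◇¬p there: w1:T, w2:T, w3:F, w4:F, w5:T. ✗
w1: no successors, so □□◇¬p holds vacuously. ✓
w2: no successors, so □□◇¬p holds vacuously. ✓
w3: successors {w7}; □◇¬p there: w7:T. ✓
w4: successors {w6}; □◇¬p there: w6:T. ✓
w5: no successors, so □□◇¬p holds vacuously. ✓
w6: no successors, so □□◇¬p holds vacuously. ✓
w7: no successors, so □□◇¬p holds vacuously. ✓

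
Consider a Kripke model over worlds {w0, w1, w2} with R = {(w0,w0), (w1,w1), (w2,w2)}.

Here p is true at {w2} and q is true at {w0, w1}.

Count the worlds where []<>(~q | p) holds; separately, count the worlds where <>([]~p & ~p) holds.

1 and 2

For []<>(~q | p):
w0: successors {w0}; <>(~q | p) there: w0:F. ✗
w1: successors {w1}; <>(~q | p) there: w1:F. ✗
w2: successors {w2}; <>(~q | p) there: w2:T. ✓
— 1 world.
For <>([]~p & ~p):
w0: successors {w0}; []~p & ~p there: w0:T. ✓
w1: successors {w1}; []~p & ~p there: w1:T. ✓
w2: successors {w2}; []~p & ~p there: w2:F. ✗
— 2 worlds.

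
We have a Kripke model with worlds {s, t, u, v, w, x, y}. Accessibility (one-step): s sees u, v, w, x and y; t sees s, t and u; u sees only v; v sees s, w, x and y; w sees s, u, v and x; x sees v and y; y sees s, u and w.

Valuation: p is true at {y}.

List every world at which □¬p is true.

s: successors {u, v, w, x, y}; ¬p there: u:T, v:T, w:T, x:T, y:F. ✗
t: successors {s, t, u}; ¬p there: s:T, t:T, u:T. ✓
u: successors {v}; ¬p there: v:T. ✓
v: successors {s, w, x, y}; ¬p there: s:T, w:T, x:T, y:F. ✗
w: successors {s, u, v, x}; ¬p there: s:T, u:T, v:T, x:T. ✓
x: successors {v, y}; ¬p there: v:T, y:F. ✗
y: successors {s, u, w}; ¬p there: s:T, u:T, w:T. ✓

{t, u, w, y}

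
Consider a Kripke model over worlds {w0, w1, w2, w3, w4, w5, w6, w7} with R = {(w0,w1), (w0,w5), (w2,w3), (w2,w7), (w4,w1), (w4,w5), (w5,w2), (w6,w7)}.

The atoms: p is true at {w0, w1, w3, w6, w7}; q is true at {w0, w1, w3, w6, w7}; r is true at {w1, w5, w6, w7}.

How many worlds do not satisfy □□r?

3

w0: successors {w1, w5}; □r there: w1:T, w5:F. ✗
w1: no successors, so □□r holds vacuously. ✓
w2: successors {w3, w7}; □r there: w3:T, w7:T. ✓
w3: no successors, so □□r holds vacuously. ✓
w4: successors {w1, w5}; □r there: w1:T, w5:F. ✗
w5: successors {w2}; □r there: w2:F. ✗
w6: successors {w7}; □r there: w7:T. ✓
w7: no successors, so □□r holds vacuously. ✓
Satisfying worlds: {w1, w2, w3, w6, w7}.
So □□r fails at the other 3 worlds.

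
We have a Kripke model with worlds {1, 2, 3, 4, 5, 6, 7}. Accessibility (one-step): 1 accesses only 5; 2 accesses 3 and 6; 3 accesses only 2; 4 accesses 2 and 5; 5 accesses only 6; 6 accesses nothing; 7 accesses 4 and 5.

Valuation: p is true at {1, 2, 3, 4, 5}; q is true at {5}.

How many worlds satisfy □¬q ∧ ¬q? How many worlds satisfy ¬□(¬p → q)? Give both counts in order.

For □¬q ∧ ¬q:
1: □¬q is F, ¬q is T. ✗
2: □¬q is T, ¬q is T. ✓
3: □¬q is T, ¬q is T. ✓
4: □¬q is F, ¬q is T. ✗
5: □¬q is T, ¬q is F. ✗
6: □¬q is T, ¬q is T. ✓
7: □¬q is F, ¬q is T. ✗
— 3 worlds.
For ¬□(¬p → q):
1: □(¬p → q) is T. ✗
2: □(¬p → q) is F. ✓
3: □(¬p → q) is T. ✗
4: □(¬p → q) is T. ✗
5: □(¬p → q) is F. ✓
6: □(¬p → q) is T. ✗
7: □(¬p → q) is T. ✗
— 2 worlds.

3 and 2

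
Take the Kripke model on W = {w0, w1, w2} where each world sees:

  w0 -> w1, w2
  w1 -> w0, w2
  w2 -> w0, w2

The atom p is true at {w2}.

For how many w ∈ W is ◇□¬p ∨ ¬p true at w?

2

w0: ◇□¬p is F, ¬p is T. ✓
w1: ◇□¬p is F, ¬p is T. ✓
w2: ◇□¬p is F, ¬p is F. ✗
Satisfying worlds: {w0, w1}.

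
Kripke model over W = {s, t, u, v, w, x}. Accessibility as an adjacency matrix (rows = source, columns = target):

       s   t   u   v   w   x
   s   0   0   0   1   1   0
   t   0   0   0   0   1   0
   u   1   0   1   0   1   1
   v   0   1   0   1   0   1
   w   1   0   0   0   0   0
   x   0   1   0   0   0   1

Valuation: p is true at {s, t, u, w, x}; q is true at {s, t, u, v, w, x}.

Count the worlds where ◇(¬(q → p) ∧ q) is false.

s: successors {v, w}; ¬(q → p) ∧ q there: v:T, w:F. ✓
t: successors {w}; ¬(q → p) ∧ q there: w:F. ✗
u: successors {s, u, w, x}; ¬(q → p) ∧ q there: s:F, u:F, w:F, x:F. ✗
v: successors {t, v, x}; ¬(q → p) ∧ q there: t:F, v:T, x:F. ✓
w: successors {s}; ¬(q → p) ∧ q there: s:F. ✗
x: successors {t, x}; ¬(q → p) ∧ q there: t:F, x:F. ✗
Satisfying worlds: {s, v}.
So ◇(¬(q → p) ∧ q) fails at the other 4 worlds.

4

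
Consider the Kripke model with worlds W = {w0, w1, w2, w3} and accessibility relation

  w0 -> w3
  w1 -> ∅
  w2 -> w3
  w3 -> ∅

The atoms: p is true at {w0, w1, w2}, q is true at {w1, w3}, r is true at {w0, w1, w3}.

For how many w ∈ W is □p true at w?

w0: successors {w3}; p there: w3:F. ✗
w1: no successors, so □p holds vacuously. ✓
w2: successors {w3}; p there: w3:F. ✗
w3: no successors, so □p holds vacuously. ✓
Satisfying worlds: {w1, w3}.

2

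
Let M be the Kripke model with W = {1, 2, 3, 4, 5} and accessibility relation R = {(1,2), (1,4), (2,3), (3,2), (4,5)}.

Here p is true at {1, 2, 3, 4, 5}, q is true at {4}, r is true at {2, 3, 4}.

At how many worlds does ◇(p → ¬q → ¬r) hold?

1: successors {2, 4}; p → ¬q → ¬r there: 2:F, 4:T. ✓
2: successors {3}; p → ¬q → ¬r there: 3:F. ✗
3: successors {2}; p → ¬q → ¬r there: 2:F. ✗
4: successors {5}; p → ¬q → ¬r there: 5:T. ✓
5: no successors, so ◇(p → ¬q → ¬r) fails. ✗
Satisfying worlds: {1, 4}.

2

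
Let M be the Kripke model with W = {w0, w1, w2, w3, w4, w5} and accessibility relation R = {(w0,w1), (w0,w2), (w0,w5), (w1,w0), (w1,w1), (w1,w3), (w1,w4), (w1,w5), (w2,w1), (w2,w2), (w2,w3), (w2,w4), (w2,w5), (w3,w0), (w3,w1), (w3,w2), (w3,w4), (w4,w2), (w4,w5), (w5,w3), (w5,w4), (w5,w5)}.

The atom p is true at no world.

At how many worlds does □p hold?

0

w0: successors {w1, w2, w5}; p there: w1:F, w2:F, w5:F. ✗
w1: successors {w0, w1, w3, w4, w5}; p there: w0:F, w1:F, w3:F, w4:F, w5:F. ✗
w2: successors {w1, w2, w3, w4, w5}; p there: w1:F, w2:F, w3:F, w4:F, w5:F. ✗
w3: successors {w0, w1, w2, w4}; p there: w0:F, w1:F, w2:F, w4:F. ✗
w4: successors {w2, w5}; p there: w2:F, w5:F. ✗
w5: successors {w3, w4, w5}; p there: w3:F, w4:F, w5:F. ✗
Satisfying worlds: ∅.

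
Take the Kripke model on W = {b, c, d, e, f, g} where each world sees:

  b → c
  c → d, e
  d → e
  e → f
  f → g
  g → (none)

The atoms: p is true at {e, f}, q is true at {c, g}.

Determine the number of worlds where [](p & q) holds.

b: successors {c}; p & q there: c:F. ✗
c: successors {d, e}; p & q there: d:F, e:F. ✗
d: successors {e}; p & q there: e:F. ✗
e: successors {f}; p & q there: f:F. ✗
f: successors {g}; p & q there: g:F. ✗
g: no successors, so [](p & q) holds vacuously. ✓
Satisfying worlds: {g}.

1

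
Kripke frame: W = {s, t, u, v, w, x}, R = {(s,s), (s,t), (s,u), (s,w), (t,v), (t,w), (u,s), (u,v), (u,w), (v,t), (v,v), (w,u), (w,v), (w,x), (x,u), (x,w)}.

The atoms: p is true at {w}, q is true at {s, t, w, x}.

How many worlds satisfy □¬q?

s: successors {s, t, u, w}; ¬q there: s:F, t:F, u:T, w:F. ✗
t: successors {v, w}; ¬q there: v:T, w:F. ✗
u: successors {s, v, w}; ¬q there: s:F, v:T, w:F. ✗
v: successors {t, v}; ¬q there: t:F, v:T. ✗
w: successors {u, v, x}; ¬q there: u:T, v:T, x:F. ✗
x: successors {u, w}; ¬q there: u:T, w:F. ✗
Satisfying worlds: ∅.

0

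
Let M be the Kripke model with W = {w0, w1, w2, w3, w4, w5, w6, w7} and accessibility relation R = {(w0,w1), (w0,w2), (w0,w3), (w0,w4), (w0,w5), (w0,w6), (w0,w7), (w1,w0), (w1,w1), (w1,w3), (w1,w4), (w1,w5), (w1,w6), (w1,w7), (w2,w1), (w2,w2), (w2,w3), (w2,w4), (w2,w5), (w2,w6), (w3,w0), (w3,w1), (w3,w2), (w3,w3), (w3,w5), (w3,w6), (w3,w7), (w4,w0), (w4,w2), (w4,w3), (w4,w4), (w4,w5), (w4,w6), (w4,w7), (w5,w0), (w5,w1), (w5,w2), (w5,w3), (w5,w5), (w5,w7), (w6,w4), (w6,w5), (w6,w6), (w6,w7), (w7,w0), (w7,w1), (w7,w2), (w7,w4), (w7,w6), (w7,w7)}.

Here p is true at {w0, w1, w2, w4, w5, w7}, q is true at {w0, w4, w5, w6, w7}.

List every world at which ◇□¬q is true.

w0: successors {w1, w2, w3, w4, w5, w6, w7}; □¬q there: w1:F, w2:F, w3:F, w4:F, w5:F, w6:F, w7:F. ✗
w1: successors {w0, w1, w3, w4, w5, w6, w7}; □¬q there: w0:F, w1:F, w3:F, w4:F, w5:F, w6:F, w7:F. ✗
w2: successors {w1, w2, w3, w4, w5, w6}; □¬q there: w1:F, w2:F, w3:F, w4:F, w5:F, w6:F. ✗
w3: successors {w0, w1, w2, w3, w5, w6, w7}; □¬q there: w0:F, w1:F, w2:F, w3:F, w5:F, w6:F, w7:F. ✗
w4: successors {w0, w2, w3, w4, w5, w6, w7}; □¬q there: w0:F, w2:F, w3:F, w4:F, w5:F, w6:F, w7:F. ✗
w5: successors {w0, w1, w2, w3, w5, w7}; □¬q there: w0:F, w1:F, w2:F, w3:F, w5:F, w7:F. ✗
w6: successors {w4, w5, w6, w7}; □¬q there: w4:F, w5:F, w6:F, w7:F. ✗
w7: successors {w0, w1, w2, w4, w6, w7}; □¬q there: w0:F, w1:F, w2:F, w4:F, w6:F, w7:F. ✗

∅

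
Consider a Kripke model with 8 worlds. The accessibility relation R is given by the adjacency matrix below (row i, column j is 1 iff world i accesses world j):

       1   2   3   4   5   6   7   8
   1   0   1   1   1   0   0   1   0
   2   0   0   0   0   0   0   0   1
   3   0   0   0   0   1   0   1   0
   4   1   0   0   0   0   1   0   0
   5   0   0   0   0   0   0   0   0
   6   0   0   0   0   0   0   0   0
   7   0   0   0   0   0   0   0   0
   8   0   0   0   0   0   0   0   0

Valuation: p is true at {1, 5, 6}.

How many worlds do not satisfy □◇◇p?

4

1: successors {2, 3, 4, 7}; ◇◇p there: 2:F, 3:F, 4:F, 7:F. ✗
2: successors {8}; ◇◇p there: 8:F. ✗
3: successors {5, 7}; ◇◇p there: 5:F, 7:F. ✗
4: successors {1, 6}; ◇◇p there: 1:T, 6:F. ✗
5: no successors, so □◇◇p holds vacuously. ✓
6: no successors, so □◇◇p holds vacuously. ✓
7: no successors, so □◇◇p holds vacuously. ✓
8: no successors, so □◇◇p holds vacuously. ✓
Satisfying worlds: {5, 6, 7, 8}.
So □◇◇p fails at the other 4 worlds.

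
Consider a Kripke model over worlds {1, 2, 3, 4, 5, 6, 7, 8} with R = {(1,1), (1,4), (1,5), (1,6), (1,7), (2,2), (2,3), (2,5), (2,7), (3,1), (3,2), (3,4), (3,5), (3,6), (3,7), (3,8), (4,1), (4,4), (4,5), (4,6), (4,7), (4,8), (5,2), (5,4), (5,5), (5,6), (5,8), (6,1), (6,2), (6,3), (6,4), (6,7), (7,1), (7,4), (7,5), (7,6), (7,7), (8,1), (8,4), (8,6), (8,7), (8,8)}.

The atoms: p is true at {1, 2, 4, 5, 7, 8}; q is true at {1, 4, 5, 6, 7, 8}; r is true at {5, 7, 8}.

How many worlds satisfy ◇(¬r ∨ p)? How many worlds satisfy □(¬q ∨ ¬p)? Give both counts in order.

For ◇(¬r ∨ p):
1: successors {1, 4, 5, 6, 7}; ¬r ∨ p there: 1:T, 4:T, 5:T, 6:T, 7:T. ✓
2: successors {2, 3, 5, 7}; ¬r ∨ p there: 2:T, 3:T, 5:T, 7:T. ✓
3: successors {1, 2, 4, 5, 6, 7, 8}; ¬r ∨ p there: 1:T, 2:T, 4:T, 5:T, 6:T, 7:T, 8:T. ✓
4: successors {1, 4, 5, 6, 7, 8}; ¬r ∨ p there: 1:T, 4:T, 5:T, 6:T, 7:T, 8:T. ✓
5: successors {2, 4, 5, 6, 8}; ¬r ∨ p there: 2:T, 4:T, 5:T, 6:T, 8:T. ✓
6: successors {1, 2, 3, 4, 7}; ¬r ∨ p there: 1:T, 2:T, 3:T, 4:T, 7:T. ✓
7: successors {1, 4, 5, 6, 7}; ¬r ∨ p there: 1:T, 4:T, 5:T, 6:T, 7:T. ✓
8: successors {1, 4, 6, 7, 8}; ¬r ∨ p there: 1:T, 4:T, 6:T, 7:T, 8:T. ✓
— 8 worlds.
For □(¬q ∨ ¬p):
1: successors {1, 4, 5, 6, 7}; ¬q ∨ ¬p there: 1:F, 4:F, 5:F, 6:T, 7:F. ✗
2: successors {2, 3, 5, 7}; ¬q ∨ ¬p there: 2:T, 3:T, 5:F, 7:F. ✗
3: successors {1, 2, 4, 5, 6, 7, 8}; ¬q ∨ ¬p there: 1:F, 2:T, 4:F, 5:F, 6:T, 7:F, 8:F. ✗
4: successors {1, 4, 5, 6, 7, 8}; ¬q ∨ ¬p there: 1:F, 4:F, 5:F, 6:T, 7:F, 8:F. ✗
5: successors {2, 4, 5, 6, 8}; ¬q ∨ ¬p there: 2:T, 4:F, 5:F, 6:T, 8:F. ✗
6: successors {1, 2, 3, 4, 7}; ¬q ∨ ¬p there: 1:F, 2:T, 3:T, 4:F, 7:F. ✗
7: successors {1, 4, 5, 6, 7}; ¬q ∨ ¬p there: 1:F, 4:F, 5:F, 6:T, 7:F. ✗
8: successors {1, 4, 6, 7, 8}; ¬q ∨ ¬p there: 1:F, 4:F, 6:T, 7:F, 8:F. ✗
— 0 worlds.

8 and 0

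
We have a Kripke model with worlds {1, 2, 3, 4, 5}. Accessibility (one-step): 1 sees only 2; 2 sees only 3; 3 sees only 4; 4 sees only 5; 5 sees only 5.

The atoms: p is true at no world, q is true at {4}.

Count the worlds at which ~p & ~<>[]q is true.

4

1: ~p is T, ~<>[]q is T. ✓
2: ~p is T, ~<>[]q is F. ✗
3: ~p is T, ~<>[]q is T. ✓
4: ~p is T, ~<>[]q is T. ✓
5: ~p is T, ~<>[]q is T. ✓
Satisfying worlds: {1, 3, 4, 5}.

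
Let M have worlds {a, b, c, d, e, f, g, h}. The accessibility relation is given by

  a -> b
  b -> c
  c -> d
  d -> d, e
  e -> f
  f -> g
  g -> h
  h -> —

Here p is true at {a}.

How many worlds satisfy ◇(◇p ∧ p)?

0

a: successors {b}; ◇p ∧ p there: b:F. ✗
b: successors {c}; ◇p ∧ p there: c:F. ✗
c: successors {d}; ◇p ∧ p there: d:F. ✗
d: successors {d, e}; ◇p ∧ p there: d:F, e:F. ✗
e: successors {f}; ◇p ∧ p there: f:F. ✗
f: successors {g}; ◇p ∧ p there: g:F. ✗
g: successors {h}; ◇p ∧ p there: h:F. ✗
h: no successors, so ◇(◇p ∧ p) fails. ✗
Satisfying worlds: ∅.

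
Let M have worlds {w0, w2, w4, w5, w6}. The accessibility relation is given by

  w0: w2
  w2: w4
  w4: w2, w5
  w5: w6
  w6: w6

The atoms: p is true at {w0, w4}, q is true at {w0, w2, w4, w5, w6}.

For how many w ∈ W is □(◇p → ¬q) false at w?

2

w0: successors {w2}; ◇p → ¬q there: w2:F. ✗
w2: successors {w4}; ◇p → ¬q there: w4:T. ✓
w4: successors {w2, w5}; ◇p → ¬q there: w2:F, w5:T. ✗
w5: successors {w6}; ◇p → ¬q there: w6:T. ✓
w6: successors {w6}; ◇p → ¬q there: w6:T. ✓
Satisfying worlds: {w2, w5, w6}.
So □(◇p → ¬q) fails at the other 2 worlds.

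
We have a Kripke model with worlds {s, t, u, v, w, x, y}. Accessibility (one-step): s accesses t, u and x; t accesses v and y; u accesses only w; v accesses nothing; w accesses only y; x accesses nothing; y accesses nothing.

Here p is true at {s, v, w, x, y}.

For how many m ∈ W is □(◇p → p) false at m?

1

s: successors {t, u, x}; ◇p → p there: t:F, u:F, x:T. ✗
t: successors {v, y}; ◇p → p there: v:T, y:T. ✓
u: successors {w}; ◇p → p there: w:T. ✓
v: no successors, so □(◇p → p) holds vacuously. ✓
w: successors {y}; ◇p → p there: y:T. ✓
x: no successors, so □(◇p → p) holds vacuously. ✓
y: no successors, so □(◇p → p) holds vacuously. ✓
Satisfying worlds: {t, u, v, w, x, y}.
So □(◇p → p) fails at the other 1 world.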